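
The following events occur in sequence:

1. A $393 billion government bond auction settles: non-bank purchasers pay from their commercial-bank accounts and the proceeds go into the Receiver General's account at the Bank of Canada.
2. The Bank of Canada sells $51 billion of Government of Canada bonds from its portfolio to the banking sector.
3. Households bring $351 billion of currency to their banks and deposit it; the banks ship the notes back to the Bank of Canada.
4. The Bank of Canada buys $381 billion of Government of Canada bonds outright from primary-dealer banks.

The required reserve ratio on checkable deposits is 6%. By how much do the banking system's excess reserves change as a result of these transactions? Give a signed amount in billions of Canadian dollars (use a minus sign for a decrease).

+$290.52 billion

Government account inflow $393 billion: reserves −$393B, deposits −$393B.
OMO sale (to banks) $51 billion: reserves −$51B, deposits 0.
Currency deposit $351 billion: reserves +$351B, deposits +$351B.
OMO purchase (from banks) $381 billion: reserves +$381B, deposits 0.
Totals: Δreserves = +$288B, Δdeposits = −$42B.
Δrequired reserves = 6% × −$42B = −$2.52B.
Δexcess reserves = Δreserves − Δrequired = +$288B − (−$2.52B) = +$290.52 billion.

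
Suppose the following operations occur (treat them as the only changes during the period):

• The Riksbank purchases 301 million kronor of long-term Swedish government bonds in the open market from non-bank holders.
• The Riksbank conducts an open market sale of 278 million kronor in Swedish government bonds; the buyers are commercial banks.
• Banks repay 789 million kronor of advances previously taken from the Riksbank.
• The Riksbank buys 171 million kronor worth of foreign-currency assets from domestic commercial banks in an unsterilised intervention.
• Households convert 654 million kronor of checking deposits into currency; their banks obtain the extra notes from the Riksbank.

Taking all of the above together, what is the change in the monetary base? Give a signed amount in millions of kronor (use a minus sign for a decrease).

-595 million

Riksbank balance sheet:
  Assets:      Securities +23M, Loans to banks −789M, Foreign assets +171M
  Liabilities: Bank reserves −1249M, Currency in circulation +654M
Commercial banking system:
  Assets:      Reserves at CB −1249M, Securities +278M, Foreign assets −171M
  Liabilities: Checkable deposits −353M, Borrowings from CB −789M
Monetary base = currency + reserves: +654M + (−1249M) = -595 million.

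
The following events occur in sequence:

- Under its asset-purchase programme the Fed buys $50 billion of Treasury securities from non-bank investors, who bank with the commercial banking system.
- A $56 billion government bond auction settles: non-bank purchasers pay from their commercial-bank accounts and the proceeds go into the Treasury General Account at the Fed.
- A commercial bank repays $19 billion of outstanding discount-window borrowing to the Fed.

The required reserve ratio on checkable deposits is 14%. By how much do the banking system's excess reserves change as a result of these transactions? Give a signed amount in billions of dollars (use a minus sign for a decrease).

-$24.16 billion

Asset purchase (from non-banks) $50 billion: reserves +$50B, deposits +$50B.
Government account inflow $56 billion: reserves −$56B, deposits −$56B.
Discount-window repayment $19 billion: reserves −$19B, deposits 0.
Totals: Δreserves = −$25B, Δdeposits = −$6B.
Δrequired reserves = 14% × −$6B = −$0.84B.
Δexcess reserves = Δreserves − Δrequired = −$25B − (−$0.84B) = -$24.16 billion.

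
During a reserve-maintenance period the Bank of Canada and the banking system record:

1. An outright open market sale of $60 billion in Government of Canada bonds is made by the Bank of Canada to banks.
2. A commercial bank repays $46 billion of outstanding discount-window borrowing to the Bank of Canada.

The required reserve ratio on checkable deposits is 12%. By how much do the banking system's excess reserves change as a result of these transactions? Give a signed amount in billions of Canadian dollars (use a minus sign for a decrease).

OMO sale (to banks) $60 billion: reserves −$60B, deposits 0.
Discount-window repayment $46 billion: reserves −$46B, deposits 0.
Totals: Δreserves = −$106B, Δdeposits = 0.
Δrequired reserves = 12% × 0 = 0.
Δexcess reserves = Δreserves − Δrequired = −$106B − (0) = -$106 billion.

-$106 billion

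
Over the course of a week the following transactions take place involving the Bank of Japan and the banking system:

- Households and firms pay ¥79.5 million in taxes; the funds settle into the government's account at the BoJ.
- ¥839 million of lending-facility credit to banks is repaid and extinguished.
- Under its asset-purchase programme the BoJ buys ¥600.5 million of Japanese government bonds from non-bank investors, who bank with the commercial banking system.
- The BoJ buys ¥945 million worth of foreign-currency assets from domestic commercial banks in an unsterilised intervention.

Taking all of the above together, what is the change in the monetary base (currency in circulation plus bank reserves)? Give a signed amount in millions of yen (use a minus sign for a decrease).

BoJ balance sheet:
  Assets:      Securities +¥600.5M, Loans to banks −¥839M, Foreign assets +¥945M
  Liabilities: Bank reserves +¥627M, Government deposits +¥79.5M
Commercial banking system:
  Assets:      Reserves at CB +¥627M, Foreign assets −¥945M
  Liabilities: Checkable deposits +¥521M, Borrowings from CB −¥839M
Monetary base = currency + reserves: 0 + (+¥627M) = +¥627 million.

+¥627 million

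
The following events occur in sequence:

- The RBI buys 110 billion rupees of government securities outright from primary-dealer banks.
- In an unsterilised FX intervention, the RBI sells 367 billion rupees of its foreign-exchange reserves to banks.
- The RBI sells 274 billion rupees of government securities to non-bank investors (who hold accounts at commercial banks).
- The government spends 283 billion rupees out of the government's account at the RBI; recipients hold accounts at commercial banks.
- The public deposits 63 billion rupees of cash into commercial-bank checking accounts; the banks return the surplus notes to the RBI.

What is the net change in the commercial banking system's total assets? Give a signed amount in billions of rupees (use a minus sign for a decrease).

+72 billion

RBI balance sheet:
  Assets:      Securities −164B, Foreign assets −367B
  Liabilities: Bank reserves −185B, Currency in circulation −63B, Government deposits −283B
Commercial banking system:
  Assets:      Reserves at CB −185B, Securities −110B, Foreign assets +367B
  Liabilities: Checkable deposits +72B
Change in total bank assets = +72 billion.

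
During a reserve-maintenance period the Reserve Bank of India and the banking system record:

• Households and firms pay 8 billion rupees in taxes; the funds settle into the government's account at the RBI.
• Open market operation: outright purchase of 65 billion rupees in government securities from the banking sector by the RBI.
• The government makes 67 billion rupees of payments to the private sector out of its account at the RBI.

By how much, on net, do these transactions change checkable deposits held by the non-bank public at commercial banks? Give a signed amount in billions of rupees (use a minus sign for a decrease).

+59 billion

RBI balance sheet:
  Assets:      Securities +65B
  Liabilities: Bank reserves +124B, Government deposits −59B
Commercial banking system:
  Assets:      Reserves at CB +124B, Securities −65B
  Liabilities: Checkable deposits +59B
So the change in checkable deposits held by the non-bank public at commercial banks is +59 billion.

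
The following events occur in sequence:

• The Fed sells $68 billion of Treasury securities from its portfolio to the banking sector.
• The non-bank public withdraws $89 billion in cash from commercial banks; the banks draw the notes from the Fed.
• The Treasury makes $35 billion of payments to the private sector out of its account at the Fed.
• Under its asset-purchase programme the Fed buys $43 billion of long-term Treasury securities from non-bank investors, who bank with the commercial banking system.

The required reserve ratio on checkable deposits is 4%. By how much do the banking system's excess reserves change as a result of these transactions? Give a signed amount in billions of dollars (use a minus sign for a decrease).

OMO sale (to banks) $68 billion: reserves −$68B, deposits 0.
Currency withdrawal $89 billion: reserves −$89B, deposits −$89B.
Government spending $35 billion: reserves +$35B, deposits +$35B.
Asset purchase (from non-banks) $43 billion: reserves +$43B, deposits +$43B.
Totals: Δreserves = −$79B, Δdeposits = −$11B.
Δrequired reserves = 4% × −$11B = −$0.44B.
Δexcess reserves = Δreserves − Δrequired = −$79B − (−$0.44B) = -$78.56 billion.

-$78.56 billion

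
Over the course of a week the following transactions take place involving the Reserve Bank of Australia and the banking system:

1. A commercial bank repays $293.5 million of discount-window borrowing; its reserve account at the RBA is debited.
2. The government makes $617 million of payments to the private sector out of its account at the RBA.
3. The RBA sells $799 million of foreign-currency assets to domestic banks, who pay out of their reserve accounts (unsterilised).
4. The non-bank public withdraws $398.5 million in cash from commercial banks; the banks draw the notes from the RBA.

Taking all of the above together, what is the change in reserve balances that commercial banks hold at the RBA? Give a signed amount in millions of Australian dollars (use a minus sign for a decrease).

-$874 million

RBA balance sheet:
  Assets:      Loans to banks −$293.5M, Foreign assets −$799M
  Liabilities: Bank reserves −$874M, Currency in circulation +$398.5M, Government deposits −$617M
So the change in reserve balances that commercial banks hold at the RBA is -$874 million.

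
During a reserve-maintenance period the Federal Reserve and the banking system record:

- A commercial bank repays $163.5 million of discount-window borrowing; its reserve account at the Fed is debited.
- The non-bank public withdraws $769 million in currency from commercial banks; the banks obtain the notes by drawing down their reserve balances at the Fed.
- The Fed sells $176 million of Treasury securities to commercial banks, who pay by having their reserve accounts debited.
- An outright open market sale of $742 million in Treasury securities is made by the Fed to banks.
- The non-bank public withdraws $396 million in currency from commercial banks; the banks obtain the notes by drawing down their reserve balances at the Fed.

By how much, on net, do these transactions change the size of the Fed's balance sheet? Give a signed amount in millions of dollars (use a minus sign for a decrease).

Fed balance sheet:
  Assets:      Securities −$918M, Loans to banks −$163.5M
  Liabilities: Bank reserves −$2246.5M, Currency in circulation +$1165M
Change in total Fed assets = -$1081.5 million.

-$1081.5 million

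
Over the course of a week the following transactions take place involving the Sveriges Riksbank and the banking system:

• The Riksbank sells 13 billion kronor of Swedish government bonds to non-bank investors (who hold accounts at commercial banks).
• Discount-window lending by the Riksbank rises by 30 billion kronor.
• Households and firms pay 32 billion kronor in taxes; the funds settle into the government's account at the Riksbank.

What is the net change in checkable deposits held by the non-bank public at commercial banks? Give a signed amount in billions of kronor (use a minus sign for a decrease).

Riksbank balance sheet:
  Assets:      Securities −13B, Loans to banks +30B
  Liabilities: Bank reserves −15B, Government deposits +32B
Commercial banking system:
  Assets:      Reserves at CB −15B
  Liabilities: Checkable deposits −45B, Borrowings from CB +30B
So the change in checkable deposits held by the non-bank public at commercial banks is -45 billion.

-45 billion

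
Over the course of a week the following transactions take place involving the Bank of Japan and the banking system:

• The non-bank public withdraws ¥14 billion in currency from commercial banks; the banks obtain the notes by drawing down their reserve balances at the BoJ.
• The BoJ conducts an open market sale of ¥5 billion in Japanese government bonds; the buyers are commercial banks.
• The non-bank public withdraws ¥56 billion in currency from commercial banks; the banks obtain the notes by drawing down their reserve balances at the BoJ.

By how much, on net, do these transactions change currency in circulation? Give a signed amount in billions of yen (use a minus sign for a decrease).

Currency withdrawal ¥14 billion: notes leave the central bank → +¥14B.
OMO sale (to banks) ¥5 billion: no currency enters or leaves circulation → 0.
Currency withdrawal ¥56 billion: notes leave the central bank → +¥56B.
Net: 14 + 0 + 56 = +¥70 billion.

+¥70 billion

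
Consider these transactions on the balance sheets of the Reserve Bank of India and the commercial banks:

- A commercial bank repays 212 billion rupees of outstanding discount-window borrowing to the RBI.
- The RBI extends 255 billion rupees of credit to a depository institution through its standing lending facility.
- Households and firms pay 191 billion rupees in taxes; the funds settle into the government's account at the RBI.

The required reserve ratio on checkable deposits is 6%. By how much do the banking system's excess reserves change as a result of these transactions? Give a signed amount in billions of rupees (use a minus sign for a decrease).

-136.54 billion

Discount-window repayment 212 billion rupees: reserves −212B, deposits 0.
Discount-window loan 255 billion rupees: reserves +255B, deposits 0.
Government account inflow 191 billion rupees: reserves −191B, deposits −191B.
Totals: Δreserves = −148B, Δdeposits = −191B.
Δrequired reserves = 6% × −191B = −11.46B.
Δexcess reserves = Δreserves − Δrequired = −148B − (−11.46B) = -136.54 billion.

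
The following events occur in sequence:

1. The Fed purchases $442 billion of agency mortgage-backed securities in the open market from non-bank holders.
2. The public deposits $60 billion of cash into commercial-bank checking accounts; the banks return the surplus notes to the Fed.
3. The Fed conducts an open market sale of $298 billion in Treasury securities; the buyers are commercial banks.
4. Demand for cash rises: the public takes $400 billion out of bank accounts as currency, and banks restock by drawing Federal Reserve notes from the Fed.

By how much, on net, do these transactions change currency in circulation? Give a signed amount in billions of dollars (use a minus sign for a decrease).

Fed balance sheet:
  Assets:      Securities +$144B
  Liabilities: Bank reserves −$196B, Currency in circulation +$340B
So the change in currency in circulation is +$340 billion.

+$340 billion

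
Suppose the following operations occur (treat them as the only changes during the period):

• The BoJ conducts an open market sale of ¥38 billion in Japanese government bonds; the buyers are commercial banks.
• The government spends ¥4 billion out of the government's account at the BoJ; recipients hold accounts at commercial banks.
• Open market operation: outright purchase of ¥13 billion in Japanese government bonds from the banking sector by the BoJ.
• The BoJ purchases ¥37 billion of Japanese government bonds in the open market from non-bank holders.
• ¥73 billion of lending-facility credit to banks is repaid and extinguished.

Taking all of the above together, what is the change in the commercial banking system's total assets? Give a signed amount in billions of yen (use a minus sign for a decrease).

OMO sale (to banks) ¥38 billion: just an asset swap on bank balance sheets → 0.
Government spending ¥4 billion: bank balance sheets expand → +¥4B.
OMO purchase (from banks) ¥13 billion: just an asset swap on bank balance sheets → 0.
Asset purchase (from non-banks) ¥37 billion: bank balance sheets expand → +¥37B.
Discount-window repayment ¥73 billion: bank balance sheets shrink → −¥73B.
Net: 0 + 4 + 0 + 37 − 73 = -¥32 billion.

-¥32 billion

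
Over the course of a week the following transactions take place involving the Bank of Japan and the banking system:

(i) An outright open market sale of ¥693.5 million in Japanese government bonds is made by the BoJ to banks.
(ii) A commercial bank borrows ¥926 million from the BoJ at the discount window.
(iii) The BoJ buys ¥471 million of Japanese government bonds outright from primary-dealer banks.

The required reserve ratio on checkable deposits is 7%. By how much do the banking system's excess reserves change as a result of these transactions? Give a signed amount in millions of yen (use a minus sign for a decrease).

+¥703.5 million

OMO sale (to banks) ¥693.5 million: reserves −¥693.5M, deposits 0.
Discount-window loan ¥926 million: reserves +¥926M, deposits 0.
OMO purchase (from banks) ¥471 million: reserves +¥471M, deposits 0.
Totals: Δreserves = +¥703.5M, Δdeposits = 0.
Δrequired reserves = 7% × 0 = 0.
Δexcess reserves = Δreserves − Δrequired = +¥703.5M − (0) = +¥703.5 million.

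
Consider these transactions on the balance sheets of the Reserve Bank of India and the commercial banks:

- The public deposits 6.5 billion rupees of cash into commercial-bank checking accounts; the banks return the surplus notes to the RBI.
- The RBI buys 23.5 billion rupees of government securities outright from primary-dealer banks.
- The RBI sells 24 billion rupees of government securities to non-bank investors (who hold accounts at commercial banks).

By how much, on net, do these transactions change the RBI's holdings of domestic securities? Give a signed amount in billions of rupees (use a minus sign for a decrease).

RBI balance sheet:
  Assets:      Securities −0.5B
  Liabilities: Bank reserves +6B, Currency in circulation −6.5B
Commercial banking system:
  Assets:      Reserves at CB +6B, Securities −23.5B
  Liabilities: Checkable deposits −17.5B
So the change in the RBI's holdings of domestic securities is -0.5 billion.

-0.5 billion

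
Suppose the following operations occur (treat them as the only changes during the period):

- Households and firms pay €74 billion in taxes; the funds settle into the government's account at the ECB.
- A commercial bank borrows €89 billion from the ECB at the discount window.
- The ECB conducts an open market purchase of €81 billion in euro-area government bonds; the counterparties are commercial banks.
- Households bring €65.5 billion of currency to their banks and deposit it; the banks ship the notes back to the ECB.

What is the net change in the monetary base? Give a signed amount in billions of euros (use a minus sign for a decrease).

+€96 billion

Government account inflow €74 billion: reserves shift to a non-base liability → −€74B.
Discount-window loan €89 billion: ECB balance sheet expands → +€89B.
OMO purchase (from banks) €81 billion: ECB balance sheet expands → +€81B.
Currency deposit €65.5 billion: just a shift between currency and reserves — both are base money → 0.
Net: −74 + 89 + 81 + 0 = +€96 billion.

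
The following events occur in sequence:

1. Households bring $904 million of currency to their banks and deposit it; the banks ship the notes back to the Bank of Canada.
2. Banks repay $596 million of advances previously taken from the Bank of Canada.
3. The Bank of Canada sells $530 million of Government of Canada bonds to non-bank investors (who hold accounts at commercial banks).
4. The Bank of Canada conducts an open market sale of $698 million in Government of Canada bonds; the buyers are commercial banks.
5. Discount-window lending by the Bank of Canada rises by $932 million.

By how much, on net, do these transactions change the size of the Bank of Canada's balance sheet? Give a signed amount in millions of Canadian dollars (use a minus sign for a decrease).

-$892 million

Currency deposit $904 million: only the composition of liabilities changes → 0.
Discount-window repayment $596 million: a Bank of Canada asset is shed → −$596M.
Asset sale (to non-banks) $530 million: a Bank of Canada asset is shed → −$530M.
OMO sale (to banks) $698 million: a Bank of Canada asset is shed → −$698M.
Discount-window loan $932 million: a Bank of Canada asset is acquired → +$932M.
Net: 0 − 596 − 530 − 698 + 932 = -$892 million.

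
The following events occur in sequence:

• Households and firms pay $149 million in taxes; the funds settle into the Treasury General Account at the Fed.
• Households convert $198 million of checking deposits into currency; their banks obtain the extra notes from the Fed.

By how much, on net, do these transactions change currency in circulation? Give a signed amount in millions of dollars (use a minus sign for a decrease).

Government account inflow $149 million: no currency enters or leaves circulation → 0.
Currency withdrawal $198 million: notes leave the central bank → +$198M.
Net: 0 + 198 = +$198 million.

+$198 million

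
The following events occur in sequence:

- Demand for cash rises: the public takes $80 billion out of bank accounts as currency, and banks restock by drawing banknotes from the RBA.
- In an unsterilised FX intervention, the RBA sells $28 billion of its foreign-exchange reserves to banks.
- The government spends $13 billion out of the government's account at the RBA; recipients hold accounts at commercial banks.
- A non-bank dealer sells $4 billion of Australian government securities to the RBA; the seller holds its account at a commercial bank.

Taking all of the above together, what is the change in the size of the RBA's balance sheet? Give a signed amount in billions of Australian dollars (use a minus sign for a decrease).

-$24 billion

RBA balance sheet:
  Assets:      Securities +$4B, Foreign assets −$28B
  Liabilities: Bank reserves −$91B, Currency in circulation +$80B, Government deposits −$13B
Commercial banking system:
  Assets:      Reserves at CB −$91B, Foreign assets +$28B
  Liabilities: Checkable deposits −$63B
Change in total RBA assets = -$24 billion.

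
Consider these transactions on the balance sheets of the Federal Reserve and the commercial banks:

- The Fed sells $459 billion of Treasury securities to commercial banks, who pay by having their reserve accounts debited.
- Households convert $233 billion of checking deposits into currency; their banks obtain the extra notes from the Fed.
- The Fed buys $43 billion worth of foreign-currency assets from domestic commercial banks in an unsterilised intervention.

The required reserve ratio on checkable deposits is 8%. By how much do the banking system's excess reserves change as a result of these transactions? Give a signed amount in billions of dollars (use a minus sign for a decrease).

OMO sale (to banks) $459 billion: reserves −$459B, deposits 0.
Currency withdrawal $233 billion: reserves −$233B, deposits −$233B.
FX purchase $43 billion: reserves +$43B, deposits 0.
Totals: Δreserves = −$649B, Δdeposits = −$233B.
Δrequired reserves = 8% × −$233B = −$18.64B.
Δexcess reserves = Δreserves − Δrequired = −$649B − (−$18.64B) = -$630.36 billion.

-$630.36 billion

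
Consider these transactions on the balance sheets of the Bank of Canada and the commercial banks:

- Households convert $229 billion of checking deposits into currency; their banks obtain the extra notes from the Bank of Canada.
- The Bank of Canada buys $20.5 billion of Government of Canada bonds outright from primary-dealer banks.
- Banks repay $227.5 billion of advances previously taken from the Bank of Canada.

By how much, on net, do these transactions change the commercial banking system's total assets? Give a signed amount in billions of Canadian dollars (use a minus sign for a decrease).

-$456.5 billion

Bank of Canada balance sheet:
  Assets:      Securities +$20.5B, Loans to banks −$227.5B
  Liabilities: Bank reserves −$436B, Currency in circulation +$229B
Commercial banking system:
  Assets:      Reserves at CB −$436B, Securities −$20.5B
  Liabilities: Checkable deposits −$229B, Borrowings from CB −$227.5B
Change in total bank assets = -$456.5 billion.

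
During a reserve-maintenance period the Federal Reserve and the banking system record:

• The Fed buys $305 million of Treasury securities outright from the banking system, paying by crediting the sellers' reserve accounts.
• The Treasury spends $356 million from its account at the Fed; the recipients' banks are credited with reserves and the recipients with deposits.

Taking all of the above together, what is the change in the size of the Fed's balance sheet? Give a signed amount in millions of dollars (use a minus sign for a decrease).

OMO purchase (from banks) $305 million: a Fed asset is acquired → +$305M.
Government spending $356 million: only the composition of liabilities changes → 0.
Net: 305 + 0 = +$305 million.

+$305 million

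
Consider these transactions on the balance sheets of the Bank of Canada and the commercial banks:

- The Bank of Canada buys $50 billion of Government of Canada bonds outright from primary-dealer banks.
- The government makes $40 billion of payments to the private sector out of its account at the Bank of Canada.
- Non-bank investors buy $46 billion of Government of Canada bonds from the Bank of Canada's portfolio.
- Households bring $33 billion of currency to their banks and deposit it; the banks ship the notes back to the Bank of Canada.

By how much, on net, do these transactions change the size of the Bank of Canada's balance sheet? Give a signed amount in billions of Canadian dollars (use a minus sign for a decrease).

OMO purchase (from banks) $50 billion: a Bank of Canada asset is acquired → +$50B.
Government spending $40 billion: only the composition of liabilities changes → 0.
Asset sale (to non-banks) $46 billion: a Bank of Canada asset is shed → −$46B.
Currency deposit $33 billion: only the composition of liabilities changes → 0.
Net: 50 + 0 − 46 + 0 = +$4 billion.

+$4 billion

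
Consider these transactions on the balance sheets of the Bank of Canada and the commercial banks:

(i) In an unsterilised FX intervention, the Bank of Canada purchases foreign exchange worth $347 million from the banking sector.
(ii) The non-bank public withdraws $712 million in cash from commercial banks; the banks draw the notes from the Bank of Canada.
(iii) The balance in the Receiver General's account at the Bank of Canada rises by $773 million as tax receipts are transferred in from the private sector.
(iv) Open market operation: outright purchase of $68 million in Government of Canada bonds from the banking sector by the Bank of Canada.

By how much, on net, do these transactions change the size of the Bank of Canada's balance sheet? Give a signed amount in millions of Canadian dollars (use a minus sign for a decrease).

+$415 million

FX purchase $347 million: a Bank of Canada asset is acquired → +$347M.
Currency withdrawal $712 million: only the composition of liabilities changes → 0.
Government account inflow $773 million: only the composition of liabilities changes → 0.
OMO purchase (from banks) $68 million: a Bank of Canada asset is acquired → +$68M.
Net: 347 + 0 + 0 + 68 = +$415 million.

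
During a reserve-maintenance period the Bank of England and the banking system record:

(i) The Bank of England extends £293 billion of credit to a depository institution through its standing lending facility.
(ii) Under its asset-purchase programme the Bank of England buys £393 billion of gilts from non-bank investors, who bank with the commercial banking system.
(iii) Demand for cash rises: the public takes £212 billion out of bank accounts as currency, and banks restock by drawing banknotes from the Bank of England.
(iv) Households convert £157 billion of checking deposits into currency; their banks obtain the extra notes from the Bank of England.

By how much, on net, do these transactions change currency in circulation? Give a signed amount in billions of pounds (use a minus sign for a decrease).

Discount-window loan £293 billion: no currency enters or leaves circulation → 0.
Asset purchase (from non-banks) £393 billion: no currency enters or leaves circulation → 0.
Currency withdrawal £212 billion: notes leave the central bank → +£212B.
Currency withdrawal £157 billion: notes leave the central bank → +£157B.
Net: 0 + 0 + 212 + 157 = +£369 billion.

+£369 billion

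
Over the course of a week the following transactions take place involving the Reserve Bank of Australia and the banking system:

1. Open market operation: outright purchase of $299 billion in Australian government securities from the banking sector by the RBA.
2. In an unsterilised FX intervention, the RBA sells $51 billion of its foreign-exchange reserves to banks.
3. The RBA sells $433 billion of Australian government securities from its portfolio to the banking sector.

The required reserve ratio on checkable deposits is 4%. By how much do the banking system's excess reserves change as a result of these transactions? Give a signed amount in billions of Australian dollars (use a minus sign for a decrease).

-$185 billion

OMO purchase (from banks) $299 billion: reserves +$299B, deposits 0.
FX sale $51 billion: reserves −$51B, deposits 0.
OMO sale (to banks) $433 billion: reserves −$433B, deposits 0.
Totals: Δreserves = −$185B, Δdeposits = 0.
Δrequired reserves = 4% × 0 = 0.
Δexcess reserves = Δreserves − Δrequired = −$185B − (0) = -$185 billion.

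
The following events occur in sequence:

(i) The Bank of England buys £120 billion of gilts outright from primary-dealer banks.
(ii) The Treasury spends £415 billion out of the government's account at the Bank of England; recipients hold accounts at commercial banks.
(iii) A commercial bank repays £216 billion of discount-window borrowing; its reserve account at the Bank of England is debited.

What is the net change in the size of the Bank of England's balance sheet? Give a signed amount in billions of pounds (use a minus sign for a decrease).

-£96 billion

Bank of England balance sheet:
  Assets:      Securities +£120B, Loans to banks −£216B
  Liabilities: Bank reserves +£319B, Government deposits −£415B
Change in total Bank of England assets = -£96 billion.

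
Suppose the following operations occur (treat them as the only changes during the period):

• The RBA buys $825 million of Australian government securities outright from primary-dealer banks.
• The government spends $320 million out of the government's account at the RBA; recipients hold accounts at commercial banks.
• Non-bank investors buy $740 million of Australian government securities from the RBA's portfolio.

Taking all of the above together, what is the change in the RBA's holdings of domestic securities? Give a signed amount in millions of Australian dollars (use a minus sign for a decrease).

RBA balance sheet:
  Assets:      Securities +$85M
  Liabilities: Bank reserves +$405M, Government deposits −$320M
Commercial banking system:
  Assets:      Reserves at CB +$405M, Securities −$825M
  Liabilities: Checkable deposits −$420M
So the change in the RBA's holdings of domestic securities is +$85 million.

+$85 million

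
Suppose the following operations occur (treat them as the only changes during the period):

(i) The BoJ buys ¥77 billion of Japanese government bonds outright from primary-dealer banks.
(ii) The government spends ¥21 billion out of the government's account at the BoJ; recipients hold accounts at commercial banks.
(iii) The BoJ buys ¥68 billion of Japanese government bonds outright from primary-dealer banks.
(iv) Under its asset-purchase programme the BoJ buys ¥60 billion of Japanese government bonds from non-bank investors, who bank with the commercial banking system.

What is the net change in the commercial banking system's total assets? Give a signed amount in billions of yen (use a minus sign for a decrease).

BoJ balance sheet:
  Assets:      Securities +¥205B
  Liabilities: Bank reserves +¥226B, Government deposits −¥21B
Commercial banking system:
  Assets:      Reserves at CB +¥226B, Securities −¥145B
  Liabilities: Checkable deposits +¥81B
Change in total bank assets = +¥81 billion.

+¥81 billion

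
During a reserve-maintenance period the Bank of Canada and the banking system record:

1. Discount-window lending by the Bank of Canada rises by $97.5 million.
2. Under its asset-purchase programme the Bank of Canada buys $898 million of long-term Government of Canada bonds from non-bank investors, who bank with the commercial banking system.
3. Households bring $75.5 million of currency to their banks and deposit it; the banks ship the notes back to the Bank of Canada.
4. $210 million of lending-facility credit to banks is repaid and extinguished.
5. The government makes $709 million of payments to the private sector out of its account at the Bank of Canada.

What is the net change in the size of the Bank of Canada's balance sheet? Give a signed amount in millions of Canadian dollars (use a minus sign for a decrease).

+$785.5 million

Bank of Canada balance sheet:
  Assets:      Securities +$898M, Loans to banks −$112.5M
  Liabilities: Bank reserves +$1570M, Currency in circulation −$75.5M, Government deposits −$709M
Commercial banking system:
  Assets:      Reserves at CB +$1570M
  Liabilities: Checkable deposits +$1682.5M, Borrowings from CB −$112.5M
Change in total Bank of Canada assets = +$785.5 million.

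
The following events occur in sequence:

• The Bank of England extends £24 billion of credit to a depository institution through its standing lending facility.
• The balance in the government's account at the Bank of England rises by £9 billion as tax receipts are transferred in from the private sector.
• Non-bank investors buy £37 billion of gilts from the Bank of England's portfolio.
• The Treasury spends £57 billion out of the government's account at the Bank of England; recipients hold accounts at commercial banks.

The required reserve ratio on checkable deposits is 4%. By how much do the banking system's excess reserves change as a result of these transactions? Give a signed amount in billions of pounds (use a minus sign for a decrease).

Discount-window loan £24 billion: reserves +£24B, deposits 0.
Government account inflow £9 billion: reserves −£9B, deposits −£9B.
Asset sale (to non-banks) £37 billion: reserves −£37B, deposits −£37B.
Government spending £57 billion: reserves +£57B, deposits +£57B.
Totals: Δreserves = +£35B, Δdeposits = +£11B.
Δrequired reserves = 4% × +£11B = +£0.44B.
Δexcess reserves = Δreserves − Δrequired = +£35B − (+£0.44B) = +£34.56 billion.

+£34.56 billion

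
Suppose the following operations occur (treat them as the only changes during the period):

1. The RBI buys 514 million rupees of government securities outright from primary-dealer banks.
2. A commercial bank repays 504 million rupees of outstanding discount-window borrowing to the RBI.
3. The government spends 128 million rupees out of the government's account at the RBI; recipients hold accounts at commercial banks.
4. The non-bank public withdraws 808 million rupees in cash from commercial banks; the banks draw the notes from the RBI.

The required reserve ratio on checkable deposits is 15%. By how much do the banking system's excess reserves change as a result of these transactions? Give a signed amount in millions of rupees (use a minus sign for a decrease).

OMO purchase (from banks) 514 million rupees: reserves +514M, deposits 0.
Discount-window repayment 504 million rupees: reserves −504M, deposits 0.
Government spending 128 million rupees: reserves +128M, deposits +128M.
Currency withdrawal 808 million rupees: reserves −808M, deposits −808M.
Totals: Δreserves = −670M, Δdeposits = −680M.
Δrequired reserves = 15% × −680M = −102M.
Δexcess reserves = Δreserves − Δrequired = −670M − (−102M) = -568 million.

-568 million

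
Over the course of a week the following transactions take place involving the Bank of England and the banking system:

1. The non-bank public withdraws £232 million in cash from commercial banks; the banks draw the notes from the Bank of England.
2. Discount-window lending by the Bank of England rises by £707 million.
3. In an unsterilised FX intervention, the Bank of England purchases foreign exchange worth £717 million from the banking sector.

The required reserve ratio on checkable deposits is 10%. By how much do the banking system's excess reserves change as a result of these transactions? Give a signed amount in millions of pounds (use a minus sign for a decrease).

+£1215.2 million

Currency withdrawal £232 million: reserves −£232M, deposits −£232M.
Discount-window loan £707 million: reserves +£707M, deposits 0.
FX purchase £717 million: reserves +£717M, deposits 0.
Totals: Δreserves = +£1192M, Δdeposits = −£232M.
Δrequired reserves = 10% × −£232M = −£23.2M.
Δexcess reserves = Δreserves − Δrequired = +£1192M − (−£23.2M) = +£1215.2 million.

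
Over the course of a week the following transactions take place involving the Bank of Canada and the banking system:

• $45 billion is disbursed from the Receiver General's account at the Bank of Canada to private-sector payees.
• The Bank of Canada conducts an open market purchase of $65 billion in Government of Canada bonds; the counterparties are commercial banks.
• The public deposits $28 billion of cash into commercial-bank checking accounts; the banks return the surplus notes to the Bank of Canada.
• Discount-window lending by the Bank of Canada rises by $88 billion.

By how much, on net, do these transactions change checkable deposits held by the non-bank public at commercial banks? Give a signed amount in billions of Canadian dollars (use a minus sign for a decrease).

+$73 billion

Government spending $45 billion: non-bank counterparties' bank balances rise → +$45B.
OMO purchase (from banks) $65 billion: the counterparty is a bank, so public deposits are unchanged → 0.
Currency deposit $28 billion: non-bank counterparties' bank balances rise → +$28B.
Discount-window loan $88 billion: the counterparty is a bank, so public deposits are unchanged → 0.
Net: 45 + 0 + 28 + 0 = +$73 billion.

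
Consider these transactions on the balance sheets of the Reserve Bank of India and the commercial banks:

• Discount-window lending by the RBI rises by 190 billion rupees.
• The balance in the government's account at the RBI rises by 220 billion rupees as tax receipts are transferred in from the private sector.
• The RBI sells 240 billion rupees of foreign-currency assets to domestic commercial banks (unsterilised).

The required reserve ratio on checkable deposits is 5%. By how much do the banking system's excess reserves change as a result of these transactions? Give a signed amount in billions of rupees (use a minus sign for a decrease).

Discount-window loan 190 billion rupees: reserves +190B, deposits 0.
Government account inflow 220 billion rupees: reserves −220B, deposits −220B.
FX sale 240 billion rupees: reserves −240B, deposits 0.
Totals: Δreserves = −270B, Δdeposits = −220B.
Δrequired reserves = 5% × −220B = −11B.
Δexcess reserves = Δreserves − Δrequired = −270B − (−11B) = -259 billion.

-259 billion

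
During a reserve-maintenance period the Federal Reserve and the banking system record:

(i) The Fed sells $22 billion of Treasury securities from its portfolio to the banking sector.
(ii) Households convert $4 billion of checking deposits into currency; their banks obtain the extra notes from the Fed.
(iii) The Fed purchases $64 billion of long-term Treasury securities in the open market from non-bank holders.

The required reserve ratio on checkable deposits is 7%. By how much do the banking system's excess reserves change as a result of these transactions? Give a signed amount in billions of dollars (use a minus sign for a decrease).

OMO sale (to banks) $22 billion: reserves −$22B, deposits 0.
Currency withdrawal $4 billion: reserves −$4B, deposits −$4B.
Asset purchase (from non-banks) $64 billion: reserves +$64B, deposits +$64B.
Totals: Δreserves = +$38B, Δdeposits = +$60B.
Δrequired reserves = 7% × +$60B = +$4.2B.
Δexcess reserves = Δreserves − Δrequired = +$38B − (+$4.2B) = +$33.8 billion.

+$33.8 billion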